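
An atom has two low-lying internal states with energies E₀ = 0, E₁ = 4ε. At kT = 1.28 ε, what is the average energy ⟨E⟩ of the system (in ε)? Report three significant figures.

0.168 ε

Eᵢ/kT = 0, 3.1250.
Z = Σ e^(−Eᵢ/kT) = e^(−0) + e^(−3.1250) = 1.0000 + 0.043937 = 1.0439.
⟨E⟩ = Σ Eᵢ e^(−Eᵢ/kT) / Z = (0·1.0000 + 4·0.043937) / 1.0439 = 0.168 ε.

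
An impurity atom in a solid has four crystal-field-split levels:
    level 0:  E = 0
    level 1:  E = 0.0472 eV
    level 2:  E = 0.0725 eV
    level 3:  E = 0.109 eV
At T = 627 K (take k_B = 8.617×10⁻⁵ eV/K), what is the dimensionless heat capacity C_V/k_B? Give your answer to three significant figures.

k_BT = 8.617×10⁻⁵ × 627 K = 0.054029 eV.
Eᵢ/kT = 0, 0.87360, 1.3419, 2.0174.
Z = Σ e^(−Eᵢ/kT) = e^(−0) + e^(−0.87360) + e^(−1.3419) + e^(−2.0174) = 1.0000 + 0.41745 + 0.26135 + 0.13300 = 1.8118.
⟨E⟩ = 0.029335 eV, ⟨E²⟩ = 0.0021437 eV².
C_V/k_B = (⟨E²⟩ − ⟨E⟩²)/(kT)² = (0.0021437 − 0.00086054)/0.0029191 = 0.440.

0.440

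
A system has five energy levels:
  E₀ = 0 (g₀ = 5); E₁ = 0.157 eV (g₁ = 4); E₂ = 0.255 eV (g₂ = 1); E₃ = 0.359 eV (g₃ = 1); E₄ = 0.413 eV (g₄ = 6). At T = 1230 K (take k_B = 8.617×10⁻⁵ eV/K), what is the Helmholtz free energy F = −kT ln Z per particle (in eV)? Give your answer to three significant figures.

-0.193 eV

k_BT = 8.617×10⁻⁵ × 1230 K = 0.10599 eV.
Eᵢ/kT = 0, 1.4813, 2.4059, 3.3871, 3.8966.
Z = Σ gᵢe^(−Eᵢ/kT) = 5·e^(−0) + 4·e^(−1.4813) + 1·e^(−2.4059) + 1·e^(−3.3871) + 6·e^(−3.8966) = 5.0000 + 0.90937 + 0.090184 + 0.033807 + 0.12187 = 6.1552.
F = −kT ln Z = −0.10599 × ln(6.1552) = −0.10599 × 1.8173 = -0.193 eV.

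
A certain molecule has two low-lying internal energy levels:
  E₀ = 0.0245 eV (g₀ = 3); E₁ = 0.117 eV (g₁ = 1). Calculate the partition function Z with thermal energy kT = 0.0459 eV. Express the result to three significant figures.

Z = 1.84

Eᵢ/kT = 0.53377, 2.5490.
Z = Σ gᵢe^(−Eᵢ/kT) = 3·e^(−0.53377) + 1·e^(−2.5490) = 1.7592 + 0.078160 = 1.8374.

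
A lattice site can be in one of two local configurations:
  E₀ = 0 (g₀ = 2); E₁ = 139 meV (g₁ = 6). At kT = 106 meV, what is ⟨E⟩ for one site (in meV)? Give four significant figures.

62.14 meV

Eᵢ/kT = 0, 1.31132.
Z = Σ gᵢe^(−Eᵢ/kT) = 2·e^(−0) + 6·e^(−1.31132) = 2.00000 + 1.61678 = 3.61678.
⟨E⟩ = Σ Eᵢ gᵢe^(−Eᵢ/kT) / Z = (0·2.00000 + 139·1.61678) / 3.61678 = 62.14 meV.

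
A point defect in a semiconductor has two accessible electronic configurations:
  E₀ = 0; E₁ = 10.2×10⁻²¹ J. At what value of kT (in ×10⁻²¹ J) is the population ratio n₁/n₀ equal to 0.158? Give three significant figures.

n₁/n₀ = exp[−(E₁−E₀)/kT] = 0.158.
⇒ (E₁−E₀)/kT = ln(1/0.158) = ln(6.3291) = 1.8452.
kT = 10.2 ×10⁻²¹ J / 1.8452 = 5.53 ×10⁻²¹ J.

5.53 ×10⁻²¹ J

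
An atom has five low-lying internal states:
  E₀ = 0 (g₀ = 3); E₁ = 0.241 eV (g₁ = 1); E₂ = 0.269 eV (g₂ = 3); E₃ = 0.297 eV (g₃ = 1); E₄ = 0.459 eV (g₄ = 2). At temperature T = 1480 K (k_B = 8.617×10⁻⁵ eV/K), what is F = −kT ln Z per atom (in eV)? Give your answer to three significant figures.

k_BT = 8.617×10⁻⁵ × 1480 K = 0.12753 eV.
Eᵢ/kT = 0, 1.8898, 2.1093, 2.3289, 3.5992.
Z = Σ gᵢe^(−Eᵢ/kT) = 3·e^(−0) + 1·e^(−1.8898) + 3·e^(−2.1093) + 1·e^(−2.3289) + 2·e^(−3.5992) = 3.0000 + 0.15110 + 0.36397 + 0.097403 + 0.054691 = 3.6672.
F = −kT ln Z = −0.12753 × ln(3.6672) = −0.12753 × 1.2994 = -0.166 eV.

-0.166 eV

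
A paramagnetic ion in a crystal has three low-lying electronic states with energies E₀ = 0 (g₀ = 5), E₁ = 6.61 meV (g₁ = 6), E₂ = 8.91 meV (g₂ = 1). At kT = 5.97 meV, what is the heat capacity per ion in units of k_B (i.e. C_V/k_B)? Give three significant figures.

Eᵢ/kT = 0, 1.1072, 1.4925.
Z = Σ gᵢe^(−Eᵢ/kT) = 5·e^(−0) + 6·e^(−1.1072) + 1·e^(−1.4925) = 5.0000 + 1.9829 + 0.22481 = 7.2077.
⟨E⟩ = 2.0964 meV, ⟨E²⟩ = 14.496 meV².
C_V/k_B = (⟨E²⟩ − ⟨E⟩²)/(kT)² = (14.496 − 4.3949)/35.641 = 0.283.

0.283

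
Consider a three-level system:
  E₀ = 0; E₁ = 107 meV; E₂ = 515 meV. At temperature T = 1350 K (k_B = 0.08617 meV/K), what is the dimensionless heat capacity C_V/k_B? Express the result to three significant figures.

0.317

k_BT = 0.08617 × 1350 K = 116.33 meV.
Eᵢ/kT = 0, 0.91980, 4.4271.
Z = Σ e^(−Eᵢ/kT) = e^(−0) + e^(−0.91980) + e^(−4.4271) = 1.0000 + 0.39860 + 0.011949 = 1.4105.
⟨E⟩ = 34.600 meV, ⟨E²⟩ = 5482.3 meV².
C_V/k_B = (⟨E²⟩ − ⟨E⟩²)/(kT)² = (5482.3 − 1197.2)/13533 = 0.317.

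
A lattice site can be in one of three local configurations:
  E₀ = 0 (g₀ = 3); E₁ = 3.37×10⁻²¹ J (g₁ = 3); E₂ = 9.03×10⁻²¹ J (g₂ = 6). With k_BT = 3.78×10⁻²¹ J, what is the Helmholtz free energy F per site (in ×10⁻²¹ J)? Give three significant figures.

Eᵢ/kT = 0, 0.89153, 2.3889.
Z = Σ gᵢe^(−Eᵢ/kT) = 3·e^(−0) + 3·e^(−0.89153) + 6·e^(−2.3889) = 3.0000 + 1.2301 + 0.55038 = 4.7805.
F = −kT ln Z = −3.78 × ln(4.7805) = −3.78 × 1.5645 = -5.91 ×10⁻²¹ J.

-5.91 ×10⁻²¹ J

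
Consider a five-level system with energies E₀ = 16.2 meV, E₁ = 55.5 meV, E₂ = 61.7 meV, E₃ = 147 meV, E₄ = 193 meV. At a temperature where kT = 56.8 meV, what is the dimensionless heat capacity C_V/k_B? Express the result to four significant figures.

0.4476

Eᵢ/kT = 0.285211, 0.977113, 1.08627, 2.58803, 3.39789.
Z = Σ e^(−Eᵢ/kT) = e^(−0.285211) + e^(−0.977113) + e^(−1.08627) + e^(−2.58803) + e^(−3.39789) = 0.751856 + 0.376396 + 0.337473 + 0.0751680 + 0.0334438 = 1.57434.
⟨E⟩ = 45.3501 meV, ⟨E²⟩ = 3500.82 meV².
C_V/k_B = (⟨E²⟩ − ⟨E⟩²)/(kT)² = (3500.82 − 2056.63)/3226.24 = 0.4476.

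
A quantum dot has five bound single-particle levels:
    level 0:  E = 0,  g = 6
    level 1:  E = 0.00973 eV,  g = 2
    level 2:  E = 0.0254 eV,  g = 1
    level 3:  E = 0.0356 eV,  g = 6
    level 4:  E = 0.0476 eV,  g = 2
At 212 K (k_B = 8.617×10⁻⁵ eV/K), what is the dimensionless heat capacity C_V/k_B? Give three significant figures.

k_BT = 8.617×10⁻⁵ × 212 K = 0.018268 eV.
Eᵢ/kT = 0, 0.53263, 1.3904, 1.9488, 2.6056.
Z = Σ gᵢe^(−Eᵢ/kT) = 6·e^(−0) + 2·e^(−0.53263) + 1·e^(−1.3904) + 6·e^(−1.9488) + 2·e^(−2.6056) = 6.0000 + 1.1741 + 0.24898 + 0.85467 + 0.14772 = 8.4255.
⟨E⟩ = 0.0065522 eV, ⟨E²⟩ = 0.00020054 eV².
C_V/k_B = (⟨E²⟩ − ⟨E⟩²)/(kT)² = (0.00020054 − 0.000042931)/0.00033372 = 0.472.

0.472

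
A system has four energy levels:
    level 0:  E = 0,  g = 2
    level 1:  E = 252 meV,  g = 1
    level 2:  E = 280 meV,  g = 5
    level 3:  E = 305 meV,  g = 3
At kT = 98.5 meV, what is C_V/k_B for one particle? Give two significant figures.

1.3

Eᵢ/kT = 0, 2.558, 2.843, 3.096.
Z = Σ gᵢe^(−Eᵢ/kT) = 2·e^(−0) + 1·e^(−2.558) + 5·e^(−2.843) + 3·e^(−3.096) = 2.000 + 0.07746 + 0.2913 + 0.1357 = 2.504.
⟨E⟩ = 56.90 meV, ⟨E²⟩ = 16130 meV².
C_V/k_B = (⟨E²⟩ − ⟨E⟩²)/(kT)² = (16130 − 3238)/9702 = 1.3.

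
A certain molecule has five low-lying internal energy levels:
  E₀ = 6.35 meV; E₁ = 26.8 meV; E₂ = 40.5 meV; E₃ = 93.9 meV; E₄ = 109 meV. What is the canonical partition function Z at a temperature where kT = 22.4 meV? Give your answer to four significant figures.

Z = 1.242

Eᵢ/kT = 0.283482, 1.19643, 1.80804, 4.19196, 4.86607.
Z = Σ e^(−Eᵢ/kT) = e^(−0.283482) + e^(−1.19643) + e^(−1.80804) + e^(−4.19196) + e^(−4.86607) = 0.753157 + 0.302271 + 0.163975 + 0.0151166 + 0.00770358 = 1.24222.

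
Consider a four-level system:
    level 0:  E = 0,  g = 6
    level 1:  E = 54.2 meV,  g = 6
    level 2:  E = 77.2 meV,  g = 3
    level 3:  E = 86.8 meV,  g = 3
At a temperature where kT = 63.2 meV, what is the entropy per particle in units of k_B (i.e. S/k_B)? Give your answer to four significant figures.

2.744

Eᵢ/kT = 0, 0.857595, 1.22152, 1.37342.
Z = Σ gᵢe^(−Eᵢ/kT) = 6·e^(−0) + 6·e^(−0.857595) + 3·e^(−1.22152) + 3·e^(−1.37342) = 6.00000 + 2.54509 + 0.884345 + 0.759718 = 10.1892.
⟨E⟩ = Σ EᵢPᵢ = 26.7105 meV.
S/k_B = ln Z + ⟨E⟩/kT = ln(10.1892) + 26.7105/63.2 = 2.32133 + 0.422634 = 2.744.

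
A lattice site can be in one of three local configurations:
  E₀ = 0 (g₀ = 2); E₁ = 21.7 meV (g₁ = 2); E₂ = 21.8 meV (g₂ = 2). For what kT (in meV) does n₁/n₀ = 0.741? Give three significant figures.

n₁/n₀ = (g₁/g₀) exp[−(E₁−E₀)/kT] = 0.741.
⇒ (E₁−E₀)/kT = ln((2/2)/0.741) = ln(1.3495) = 0.29973.
kT = 21.7 meV / 0.29973 = 72.4 meV.

72.4 meV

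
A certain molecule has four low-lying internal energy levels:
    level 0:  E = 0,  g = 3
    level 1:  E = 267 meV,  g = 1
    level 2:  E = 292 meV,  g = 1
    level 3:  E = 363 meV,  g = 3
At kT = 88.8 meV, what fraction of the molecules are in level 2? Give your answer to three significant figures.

Eᵢ/kT = 0, 3.0068, 3.2883, 4.0878.
Z = Σ gᵢe^(−Eᵢ/kT) = 3·e^(−0) + 1·e^(−3.0068) + 1·e^(−3.2883) + 3·e^(−4.0878) = 3.0000 + 0.049450 + 0.037317 + 0.050328 = 3.1371.
P₂ = g₂ e^(−E₂/kT) / Z = 0.037317/3.1371 = 0.0119.

0.0119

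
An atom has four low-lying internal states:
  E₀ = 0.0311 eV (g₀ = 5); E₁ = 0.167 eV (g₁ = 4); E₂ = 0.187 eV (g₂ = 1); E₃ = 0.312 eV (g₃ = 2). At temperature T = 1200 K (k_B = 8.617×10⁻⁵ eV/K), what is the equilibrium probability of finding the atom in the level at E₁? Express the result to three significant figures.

0.167

k_BT = 8.617×10⁻⁵ × 1200 K = 0.10340 eV.
Eᵢ/kT = 0.30077, 1.6151, 1.8085, 3.0174.
Z = Σ gᵢe^(−Eᵢ/kT) = 5·e^(−0.30077) + 4·e^(−1.6151) + 1·e^(−1.8085) + 2·e^(−3.0174) = 3.7012 + 0.79548 + 0.16390 + 0.097857 = 4.7584.
P₁ = g₁ e^(−E₁/kT) / Z = 0.79548/4.7584 = 0.167.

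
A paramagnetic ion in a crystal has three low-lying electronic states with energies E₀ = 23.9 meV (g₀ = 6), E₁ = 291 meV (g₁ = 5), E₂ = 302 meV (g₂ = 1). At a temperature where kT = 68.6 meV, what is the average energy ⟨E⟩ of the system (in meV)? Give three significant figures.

Eᵢ/kT = 0.34840, 4.2420, 4.4023.
Z = Σ gᵢe^(−Eᵢ/kT) = 6·e^(−0.34840) + 5·e^(−4.2420) + 1·e^(−4.4023) = 4.2349 + 0.071894 + 0.012249 = 4.3190.
⟨E⟩ = Σ Eᵢ gᵢe^(−Eᵢ/kT) / Z = (23.9·4.2349 + 291·0.071894 + 302·0.012249) / 4.3190 = 29.1 meV.

29.1 meV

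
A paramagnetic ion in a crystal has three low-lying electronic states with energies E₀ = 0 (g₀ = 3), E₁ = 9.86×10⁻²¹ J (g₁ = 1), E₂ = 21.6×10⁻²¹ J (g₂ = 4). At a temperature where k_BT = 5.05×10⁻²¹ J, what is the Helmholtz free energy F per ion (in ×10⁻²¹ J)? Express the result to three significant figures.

-5.87 ×10⁻²¹ J

Eᵢ/kT = 0, 1.9525, 4.2772.
Z = Σ gᵢe^(−Eᵢ/kT) = 3·e^(−0) + 1·e^(−1.9525) + 4·e^(−4.2772) = 3.0000 + 0.14192 + 0.055526 = 3.1974.
F = −kT ln Z = −5.05 × ln(3.1974) = −5.05 × 1.1623 = -5.87 ×10⁻²¹ J.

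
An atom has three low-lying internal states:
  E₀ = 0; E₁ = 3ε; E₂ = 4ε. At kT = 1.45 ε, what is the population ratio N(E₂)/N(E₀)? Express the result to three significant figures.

n₂/n₀ = exp[−(E₂−E₀)/kT] = exp(−(4ε)/(1.45ε)) = exp(-2.7586) = 0.0634.

0.0634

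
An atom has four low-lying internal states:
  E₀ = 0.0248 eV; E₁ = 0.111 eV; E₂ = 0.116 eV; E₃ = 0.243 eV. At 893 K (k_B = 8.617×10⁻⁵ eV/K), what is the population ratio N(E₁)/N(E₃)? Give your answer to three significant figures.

k_BT = 8.617×10⁻⁵ × 893 K = 0.076950 eV.
n₁/n₃ = exp[−(E₁−E₃)/kT] = exp(−(-0.132 eV)/(0.076950 eV)) = exp(1.7154) = 5.56.

5.56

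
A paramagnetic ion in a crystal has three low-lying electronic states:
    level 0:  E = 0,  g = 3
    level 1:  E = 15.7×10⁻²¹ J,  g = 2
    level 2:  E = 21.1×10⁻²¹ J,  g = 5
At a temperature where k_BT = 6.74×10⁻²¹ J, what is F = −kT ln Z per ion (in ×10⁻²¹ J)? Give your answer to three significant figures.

-8.27 ×10⁻²¹ J

Eᵢ/kT = 0, 2.3294, 3.1306.
Z = Σ gᵢe^(−Eᵢ/kT) = 3·e^(−0) + 2·e^(−2.3294) + 5·e^(−3.1306) = 3.0000 + 0.19471 + 0.21846 = 3.4132.
F = −kT ln Z = −6.74 × ln(3.4132) = −6.74 × 1.2277 = -8.27 ×10⁻²¹ J.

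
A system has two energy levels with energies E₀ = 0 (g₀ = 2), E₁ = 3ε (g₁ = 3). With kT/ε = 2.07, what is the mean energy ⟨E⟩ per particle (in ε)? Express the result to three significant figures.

Eᵢ/kT = 0, 1.4493.
Z = Σ gᵢe^(−Eᵢ/kT) = 2·e^(−0) + 3·e^(−1.4493) = 2.0000 + 0.70420 = 2.7042.
⟨E⟩ = Σ Eᵢ gᵢe^(−Eᵢ/kT) / Z = (0·2.0000 + 3·0.70420) / 2.7042 = 0.781 ε.

0.781 ε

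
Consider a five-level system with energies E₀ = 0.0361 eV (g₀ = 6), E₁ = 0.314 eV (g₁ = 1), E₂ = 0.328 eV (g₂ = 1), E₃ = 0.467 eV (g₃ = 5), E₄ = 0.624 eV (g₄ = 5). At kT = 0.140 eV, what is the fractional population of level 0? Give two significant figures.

0.91

Eᵢ/kT = 0.2579, 2.243, 2.343, 3.336, 4.457.
Z = Σ gᵢe^(−Eᵢ/kT) = 6·e^(−0.2579) + 1·e^(−2.243) + 1·e^(−2.343) + 5·e^(−3.336) + 5·e^(−4.457) = 4.636 + 0.1061 + 0.09604 + 0.1779 + 0.05799 = 5.074.
P₀ = g₀ e^(−E₀/kT) / Z = 4.636/5.074 = 0.91.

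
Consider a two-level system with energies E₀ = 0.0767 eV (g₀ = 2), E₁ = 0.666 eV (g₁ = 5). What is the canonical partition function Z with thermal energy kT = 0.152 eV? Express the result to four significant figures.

Eᵢ/kT = 0.504605, 4.38158.
Z = Σ gᵢe^(−Eᵢ/kT) = 2·e^(−0.504605) + 5·e^(−4.38158) = 1.20749 + 0.0625279 = 1.27002.

Z = 1.270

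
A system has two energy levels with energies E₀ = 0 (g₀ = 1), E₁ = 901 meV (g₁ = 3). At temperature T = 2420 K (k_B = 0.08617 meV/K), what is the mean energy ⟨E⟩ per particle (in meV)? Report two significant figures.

k_BT = 0.08617 × 2420 K = 208.5 meV.
Eᵢ/kT = 0, 4.321.
Z = Σ gᵢe^(−Eᵢ/kT) = 1·e^(−0) + 3·e^(−4.321) = 1.000 + 0.03986 = 1.040.
⟨E⟩ = Σ Eᵢ gᵢe^(−Eᵢ/kT) / Z = (0·1.000 + 901·0.03986) / 1.040 = 35 meV.

35 meV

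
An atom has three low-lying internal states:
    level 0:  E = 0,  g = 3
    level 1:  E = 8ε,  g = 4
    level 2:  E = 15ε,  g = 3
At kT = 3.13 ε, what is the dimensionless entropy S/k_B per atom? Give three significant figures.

Eᵢ/kT = 0, 2.5559, 4.7923.
Z = Σ gᵢe^(−Eᵢ/kT) = 3·e^(−0) + 4·e^(−2.5559) + 3·e^(−4.7923) = 3.0000 + 0.31049 + 0.024880 = 3.3354.
⟨E⟩ = Σ EᵢPᵢ = 0.85660 ε.
S/k_B = ln Z + ⟨E⟩/kT = ln(3.3354) + 0.85660/3.13 = 1.2046 + 0.27367 = 1.48.

1.48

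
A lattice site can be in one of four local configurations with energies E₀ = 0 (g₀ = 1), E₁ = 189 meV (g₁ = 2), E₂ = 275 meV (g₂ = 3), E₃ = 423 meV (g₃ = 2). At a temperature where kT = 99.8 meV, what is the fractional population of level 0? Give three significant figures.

Eᵢ/kT = 0, 1.8938, 2.7555, 4.2385.
Z = Σ gᵢe^(−Eᵢ/kT) = 1·e^(−0) + 2·e^(−1.8938) + 3·e^(−2.7555) + 2·e^(−4.2385) = 1.0000 + 0.30100 + 0.19073 + 0.028858 = 1.5206.
P₀ = g₀ e^(−E₀/kT) / Z = 1.0000/1.5206 = 0.658.

0.658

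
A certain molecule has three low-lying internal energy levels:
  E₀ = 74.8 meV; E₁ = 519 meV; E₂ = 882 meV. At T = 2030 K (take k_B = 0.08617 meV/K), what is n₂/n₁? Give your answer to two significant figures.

k_BT = 0.08617 × 2030 K = 174.9 meV.
n₂/n₁ = exp[−(E₂−E₁)/kT] = exp(−(363 meV)/(174.9 meV)) = exp(-2.075) = 0.13.

0.13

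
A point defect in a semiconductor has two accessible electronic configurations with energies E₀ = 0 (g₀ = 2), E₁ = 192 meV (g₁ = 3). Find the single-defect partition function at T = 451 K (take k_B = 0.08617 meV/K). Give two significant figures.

Z = 2.0

k_BT = 0.08617 × 451 K = 38.86 meV.
Eᵢ/kT = 0, 4.941.
Z = Σ gᵢe^(−Eᵢ/kT) = 2·e^(−0) + 3·e^(−4.941) = 2.000 + 0.02144 = 2.021.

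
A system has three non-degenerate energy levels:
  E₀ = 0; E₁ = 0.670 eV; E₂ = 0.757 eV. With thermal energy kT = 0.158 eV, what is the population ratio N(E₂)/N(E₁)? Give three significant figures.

n₂/n₁ = exp[−(E₂−E₁)/kT] = exp(−(0.087 eV)/(0.158 eV)) = exp(-0.55063) = 0.577.

0.577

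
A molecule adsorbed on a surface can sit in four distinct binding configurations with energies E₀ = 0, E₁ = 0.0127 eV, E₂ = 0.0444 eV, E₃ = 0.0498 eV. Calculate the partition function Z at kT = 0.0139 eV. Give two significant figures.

Eᵢ/kT = 0, 0.9137, 3.194, 3.583.
Z = Σ e^(−Eᵢ/kT) = e^(−0) + e^(−0.9137) + e^(−3.194) + e^(−3.583) = 1.000 + 0.4010 + 0.04101 + 0.02779 = 1.470.

Z = 1.5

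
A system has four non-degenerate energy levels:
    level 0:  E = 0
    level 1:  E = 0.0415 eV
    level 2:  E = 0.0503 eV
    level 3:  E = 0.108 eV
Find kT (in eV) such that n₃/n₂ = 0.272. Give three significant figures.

0.0443 eV

n₃/n₂ = exp[−(E₃−E₂)/kT] = 0.272.
⇒ (E₃−E₂)/kT = ln(1/0.272) = ln(3.6765) = 1.3020.
kT = 0.0577 eV / 1.3020 = 0.0443 eV.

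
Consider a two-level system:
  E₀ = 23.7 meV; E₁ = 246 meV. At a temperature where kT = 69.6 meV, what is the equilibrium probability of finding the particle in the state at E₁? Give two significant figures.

Eᵢ/kT = 0.3405, 3.534.
Z = Σ e^(−Eᵢ/kT) = e^(−0.3405) + e^(−3.534) = 0.7114 + 0.02919 = 0.7406.
P₁ = e^(−E₁/kT) / Z = 0.02919/0.7406 = 0.039.

0.039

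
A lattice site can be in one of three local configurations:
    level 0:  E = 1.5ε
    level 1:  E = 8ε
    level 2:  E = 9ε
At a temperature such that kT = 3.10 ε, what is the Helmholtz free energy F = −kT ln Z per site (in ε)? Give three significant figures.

Eᵢ/kT = 0.48387, 2.5806, 2.9032.
Z = Σ e^(−Eᵢ/kT) = e^(−0.48387) + e^(−2.5806) + e^(−2.9032) = 0.61639 + 0.075729 + 0.054847 = 0.74697.
F = −kT ln Z = −3.10 × ln(0.74697) = −3.10 × -0.29173 = 0.904 ε.

0.904 ε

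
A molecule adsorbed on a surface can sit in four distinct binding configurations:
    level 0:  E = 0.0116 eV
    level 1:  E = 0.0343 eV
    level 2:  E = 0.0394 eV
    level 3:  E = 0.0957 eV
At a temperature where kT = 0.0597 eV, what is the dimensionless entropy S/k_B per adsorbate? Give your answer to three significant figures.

Eᵢ/kT = 0.19430, 0.57454, 0.65997, 1.6030.
Z = Σ e^(−Eᵢ/kT) = e^(−0.19430) + e^(−0.57454) + e^(−0.65997) + e^(−1.6030) = 0.82341 + 0.56296 + 0.51687 + 0.20129 = 2.1045.
⟨E⟩ = Σ EᵢPᵢ = 0.032544 eV.
S/k_B = ln Z + ⟨E⟩/kT = ln(2.1045) + 0.032544/0.0597 = 0.74408 + 0.54513 = 1.29.

1.29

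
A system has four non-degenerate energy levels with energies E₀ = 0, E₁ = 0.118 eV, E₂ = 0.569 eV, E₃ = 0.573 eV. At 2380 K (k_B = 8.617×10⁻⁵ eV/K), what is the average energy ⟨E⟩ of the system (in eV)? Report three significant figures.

k_BT = 8.617×10⁻⁵ × 2380 K = 0.20508 eV.
Eᵢ/kT = 0, 0.57539, 2.7745, 2.7940.
Z = Σ e^(−Eᵢ/kT) = e^(−0) + e^(−0.57539) + e^(−2.7745) + e^(−2.7940) = 1.0000 + 0.56249 + 0.062381 + 0.061176 = 1.6860.
⟨E⟩ = Σ Eᵢ e^(−Eᵢ/kT) / Z = (0·1.0000 + 0.118·0.56249 + 0.569·0.062381 + 0.573·0.061176) / 1.6860 = 0.0812 eV.

0.0812 eV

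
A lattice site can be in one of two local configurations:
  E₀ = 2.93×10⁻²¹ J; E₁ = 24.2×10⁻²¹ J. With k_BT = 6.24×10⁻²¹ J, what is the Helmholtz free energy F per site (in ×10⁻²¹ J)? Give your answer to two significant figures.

2.7 ×10⁻²¹ J

Eᵢ/kT = 0.4696, 3.878.
Z = Σ e^(−Eᵢ/kT) = e^(−0.4696) + e^(−3.878) = 0.6253 + 0.02069 = 0.6460.
F = −kT ln Z = −6.24 × ln(0.6460) = −6.24 × -0.4370 = 2.7 ×10⁻²¹ J.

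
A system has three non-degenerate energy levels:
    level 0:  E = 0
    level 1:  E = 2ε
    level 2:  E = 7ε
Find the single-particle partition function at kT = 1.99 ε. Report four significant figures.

Z = 1.396

Eᵢ/kT = 0, 1.00503, 3.51759.
Z = Σ e^(−Eᵢ/kT) = e^(−0) + e^(−1.00503) + e^(−3.51759) = 1.00000 + 0.366034 + 0.0296709 = 1.39570.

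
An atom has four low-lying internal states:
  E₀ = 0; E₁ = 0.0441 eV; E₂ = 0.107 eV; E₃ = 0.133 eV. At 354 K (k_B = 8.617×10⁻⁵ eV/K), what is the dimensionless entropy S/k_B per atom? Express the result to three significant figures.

k_BT = 8.617×10⁻⁵ × 354 K = 0.030504 eV.
Eᵢ/kT = 0, 1.4457, 3.5077, 4.3601.
Z = Σ e^(−Eᵢ/kT) = e^(−0) + e^(−1.4457) + e^(−3.5077) + e^(−4.3601) = 1.0000 + 0.23558 + 0.029966 + 0.012777 = 1.2783.
⟨E⟩ = Σ EᵢPᵢ = 0.011965 eV.
S/k_B = ln Z + ⟨E⟩/kT = ln(1.2783) + 0.011965/0.030504 = 0.24553 + 0.39224 = 0.638.

0.638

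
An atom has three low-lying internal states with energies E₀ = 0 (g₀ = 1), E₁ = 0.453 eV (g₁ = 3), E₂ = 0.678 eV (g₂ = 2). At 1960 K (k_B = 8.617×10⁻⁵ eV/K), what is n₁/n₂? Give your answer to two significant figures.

5.7

k_BT = 8.617×10⁻⁵ × 1960 K = 0.1689 eV.
n₁/n₂ = (g₁/g₂) exp[−(E₁−E₂)/kT] = (3/2) × exp(−(-0.225 eV)/(0.1689 eV)) = (3/2) × exp(1.332) = 5.7.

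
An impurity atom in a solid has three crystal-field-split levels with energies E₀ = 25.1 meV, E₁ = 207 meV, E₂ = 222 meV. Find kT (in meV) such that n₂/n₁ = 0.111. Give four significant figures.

n₂/n₁ = exp[−(E₂−E₁)/kT] = 0.111.
⇒ (E₂−E₁)/kT = ln(1/0.111) = ln(9.00901) = 2.19823.
kT = 15 meV / 2.19823 = 6.824 meV.

6.824 meV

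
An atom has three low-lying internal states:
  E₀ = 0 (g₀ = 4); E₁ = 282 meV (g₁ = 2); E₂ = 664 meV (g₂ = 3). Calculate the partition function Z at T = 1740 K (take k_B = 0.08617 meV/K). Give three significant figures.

k_BT = 0.08617 × 1740 K = 149.94 meV.
Eᵢ/kT = 0, 1.8808, 4.4284.
Z = Σ gᵢe^(−Eᵢ/kT) = 4·e^(−0) + 2·e^(−1.8808) + 3·e^(−4.4284) = 4.0000 + 0.30494 + 0.035801 = 4.3407.

Z = 4.34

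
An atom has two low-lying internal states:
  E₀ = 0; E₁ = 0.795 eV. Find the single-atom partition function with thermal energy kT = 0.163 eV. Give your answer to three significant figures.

Eᵢ/kT = 0, 4.8773.
Z = Σ e^(−Eᵢ/kT) = e^(−0) + e^(−4.8773) = 1.0000 + 0.0076176 = 1.0076.

Z = 1.01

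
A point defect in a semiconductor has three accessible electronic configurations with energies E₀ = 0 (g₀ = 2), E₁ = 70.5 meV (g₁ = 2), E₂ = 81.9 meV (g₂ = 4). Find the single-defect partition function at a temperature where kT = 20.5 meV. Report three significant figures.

Z = 2.14

Eᵢ/kT = 0, 3.4390, 3.9951.
Z = Σ gᵢe^(−Eᵢ/kT) = 2·e^(−0) + 2·e^(−3.4390) + 4·e^(−3.9951) = 2.0000 + 0.064194 + 0.073622 = 2.1378.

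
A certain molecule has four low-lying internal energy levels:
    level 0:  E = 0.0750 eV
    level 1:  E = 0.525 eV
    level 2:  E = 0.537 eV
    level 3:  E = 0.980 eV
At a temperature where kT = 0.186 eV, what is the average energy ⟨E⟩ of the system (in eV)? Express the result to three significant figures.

Eᵢ/kT = 0.40323, 2.8226, 2.8871, 5.2688.
Z = Σ e^(−Eᵢ/kT) = e^(−0.40323) + e^(−2.8226) + e^(−2.8871) + e^(−5.2688) = 0.66816 + 0.059451 + 0.055738 + 0.0051498 = 0.78850.
⟨E⟩ = Σ Eᵢ e^(−Eᵢ/kT) / Z = (0.0750·0.66816 + 0.525·0.059451 + 0.537·0.055738 + 0.980·0.0051498) / 0.78850 = 0.147 eV.

0.147 eV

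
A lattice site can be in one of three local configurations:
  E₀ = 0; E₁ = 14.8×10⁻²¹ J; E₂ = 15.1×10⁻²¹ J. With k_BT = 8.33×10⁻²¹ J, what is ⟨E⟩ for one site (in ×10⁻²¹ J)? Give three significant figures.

Eᵢ/kT = 0, 1.7767, 1.8127.
Z = Σ e^(−Eᵢ/kT) = e^(−0) + e^(−1.7767) + e^(−1.8127) = 1.0000 + 0.16920 + 0.16321 = 1.3324.
⟨E⟩ = Σ Eᵢ e^(−Eᵢ/kT) / Z = (0·1.0000 + 14.8·0.16920 + 15.1·0.16321) / 1.3324 = 3.73 ×10⁻²¹ J.

3.73 ×10⁻²¹ J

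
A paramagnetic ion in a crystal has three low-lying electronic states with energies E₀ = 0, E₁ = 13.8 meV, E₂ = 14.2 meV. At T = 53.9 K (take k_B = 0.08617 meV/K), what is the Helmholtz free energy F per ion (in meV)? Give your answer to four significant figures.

-0.4353 meV

k_BT = 0.08617 × 53.9 K = 4.64456 meV.
Eᵢ/kT = 0, 2.97122, 3.05734.
Z = Σ e^(−Eᵢ/kT) = e^(−0) + e^(−2.97122) + e^(−3.05734) = 1.00000 + 0.0512408 + 0.0470126 = 1.09825.
F = −kT ln Z = −4.64456 × ln(1.09825) = −4.64456 × 0.0937180 = -0.4353 meV.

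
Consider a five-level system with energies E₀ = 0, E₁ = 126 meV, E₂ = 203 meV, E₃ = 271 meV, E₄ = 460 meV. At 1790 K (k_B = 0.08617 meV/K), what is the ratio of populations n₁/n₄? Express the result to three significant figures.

k_BT = 0.08617 × 1790 K = 154.24 meV.
n₁/n₄ = exp[−(E₁−E₄)/kT] = exp(−(-334 meV)/(154.24 meV)) = exp(2.1655) = 8.72.

8.72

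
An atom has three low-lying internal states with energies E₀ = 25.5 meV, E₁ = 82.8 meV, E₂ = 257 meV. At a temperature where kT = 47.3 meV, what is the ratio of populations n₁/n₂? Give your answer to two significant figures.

40

n₁/n₂ = exp[−(E₁−E₂)/kT] = exp(−(-174.2 meV)/(47.3 meV)) = exp(3.683) = 40.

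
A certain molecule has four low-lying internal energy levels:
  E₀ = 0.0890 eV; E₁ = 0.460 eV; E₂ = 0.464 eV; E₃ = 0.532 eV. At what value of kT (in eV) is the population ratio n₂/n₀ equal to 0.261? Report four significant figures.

n₂/n₀ = exp[−(E₂−E₀)/kT] = 0.261.
⇒ (E₂−E₀)/kT = ln(1/0.261) = ln(3.83142) = 1.34324.
kT = 0.3750 eV / 1.34324 = 0.2792 eV.

0.2792 eV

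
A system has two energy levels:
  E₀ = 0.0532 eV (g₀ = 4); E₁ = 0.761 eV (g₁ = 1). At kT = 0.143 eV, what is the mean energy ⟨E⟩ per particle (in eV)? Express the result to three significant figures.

Eᵢ/kT = 0.37203, 5.3217.
Z = Σ gᵢe^(−Eᵢ/kT) = 4·e^(−0.37203) + 1·e^(−5.3217) = 2.7573 + 0.0048844 = 2.7622.
⟨E⟩ = Σ Eᵢ gᵢe^(−Eᵢ/kT) / Z = (0.0532·2.7573 + 0.761·0.0048844) / 2.7622 = 0.0545 eV.

0.0545 eV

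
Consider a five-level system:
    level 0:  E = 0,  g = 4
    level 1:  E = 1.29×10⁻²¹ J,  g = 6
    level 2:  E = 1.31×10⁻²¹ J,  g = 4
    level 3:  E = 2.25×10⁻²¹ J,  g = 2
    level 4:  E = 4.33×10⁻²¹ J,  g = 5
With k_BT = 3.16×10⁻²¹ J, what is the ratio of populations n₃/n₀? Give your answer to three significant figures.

n₃/n₀ = (g₃/g₀) exp[−(E₃−E₀)/kT] = (2/4) × exp(−(2.25 ×10⁻²¹ J)/(3.16 ×10⁻²¹ J)) = (2/4) × exp(-0.71203) = 0.245.

0.245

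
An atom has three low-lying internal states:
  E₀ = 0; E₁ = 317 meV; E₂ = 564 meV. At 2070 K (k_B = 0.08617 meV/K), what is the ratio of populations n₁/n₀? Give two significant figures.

k_BT = 0.08617 × 2070 K = 178.4 meV.
n₁/n₀ = exp[−(E₁−E₀)/kT] = exp(−(317 meV)/(178.4 meV)) = exp(-1.777) = 0.17.

0.17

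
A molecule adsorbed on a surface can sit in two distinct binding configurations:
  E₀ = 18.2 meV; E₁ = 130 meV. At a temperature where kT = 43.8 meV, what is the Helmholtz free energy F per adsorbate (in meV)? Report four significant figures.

Eᵢ/kT = 0.415525, 2.96804.
Z = Σ e^(−Eᵢ/kT) = e^(−0.415525) + e^(−2.96804) = 0.659994 + 0.0514040 = 0.711398.
F = −kT ln Z = −43.8 × ln(0.711398) = −43.8 × -0.340523 = 14.91 meV.

14.91 meV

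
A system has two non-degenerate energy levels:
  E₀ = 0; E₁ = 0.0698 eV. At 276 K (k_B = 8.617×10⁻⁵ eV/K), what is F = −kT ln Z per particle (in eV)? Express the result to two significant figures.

-0.0012 eV

k_BT = 8.617×10⁻⁵ × 276 K = 0.02378 eV.
Eᵢ/kT = 0, 2.935.
Z = Σ e^(−Eᵢ/kT) = e^(−0) + e^(−2.935) = 1.000 + 0.05313 = 1.053.
F = −kT ln Z = −0.02378 × ln(1.053) = −0.02378 × 0.05164 = -0.0012 eV.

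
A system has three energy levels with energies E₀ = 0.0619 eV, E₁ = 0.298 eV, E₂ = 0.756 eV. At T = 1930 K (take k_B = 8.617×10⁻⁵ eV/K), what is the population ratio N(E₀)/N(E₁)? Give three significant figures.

k_BT = 8.617×10⁻⁵ × 1930 K = 0.16631 eV.
n₀/n₁ = exp[−(E₀−E₁)/kT] = exp(−(-0.2361 eV)/(0.16631 eV)) = exp(1.4196) = 4.14.

4.14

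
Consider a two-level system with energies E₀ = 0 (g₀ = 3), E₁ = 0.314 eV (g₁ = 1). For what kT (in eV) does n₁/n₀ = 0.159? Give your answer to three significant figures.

n₁/n₀ = (g₁/g₀) exp[−(E₁−E₀)/kT] = 0.159.
⇒ (E₁−E₀)/kT = ln((1/3)/0.159) = ln(2.0964) = 0.74022.
kT = 0.314 eV / 0.74022 = 0.424 eV.

0.424 eV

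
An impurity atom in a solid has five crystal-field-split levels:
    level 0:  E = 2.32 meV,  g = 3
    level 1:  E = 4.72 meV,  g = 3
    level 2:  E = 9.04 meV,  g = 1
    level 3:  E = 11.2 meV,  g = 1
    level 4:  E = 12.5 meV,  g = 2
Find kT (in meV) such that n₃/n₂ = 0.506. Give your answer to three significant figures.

3.17 meV

n₃/n₂ = (g₃/g₂) exp[−(E₃−E₂)/kT] = 0.506.
⇒ (E₃−E₂)/kT = ln((1/1)/0.506) = ln(1.9763) = 0.68123.
kT = 2.16 meV / 0.68123 = 3.17 meV.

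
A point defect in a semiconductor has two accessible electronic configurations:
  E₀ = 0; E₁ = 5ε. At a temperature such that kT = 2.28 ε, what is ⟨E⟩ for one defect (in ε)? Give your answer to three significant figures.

0.502 ε

Eᵢ/kT = 0, 2.1930.
Z = Σ e^(−Eᵢ/kT) = e^(−0) + e^(−2.1930) = 1.0000 + 0.11158 = 1.1116.
⟨E⟩ = Σ Eᵢ e^(−Eᵢ/kT) / Z = (0·1.0000 + 5·0.11158) / 1.1116 = 0.502 ε.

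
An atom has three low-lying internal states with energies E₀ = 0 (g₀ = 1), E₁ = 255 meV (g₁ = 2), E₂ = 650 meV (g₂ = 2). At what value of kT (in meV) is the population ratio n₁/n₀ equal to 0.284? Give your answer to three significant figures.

n₁/n₀ = (g₁/g₀) exp[−(E₁−E₀)/kT] = 0.284.
⇒ (E₁−E₀)/kT = ln((2/1)/0.284) = ln(7.0423) = 1.9519.
kT = 255 meV / 1.9519 = 131 meV.

131 meV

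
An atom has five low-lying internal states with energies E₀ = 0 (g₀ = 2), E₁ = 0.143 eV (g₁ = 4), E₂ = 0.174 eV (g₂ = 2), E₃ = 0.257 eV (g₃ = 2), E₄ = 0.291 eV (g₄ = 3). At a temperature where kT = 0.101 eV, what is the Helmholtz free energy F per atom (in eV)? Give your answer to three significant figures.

Eᵢ/kT = 0, 1.4158, 1.7228, 2.5446, 2.8812.
Z = Σ gᵢe^(−Eᵢ/kT) = 2·e^(−0) + 4·e^(−1.4158) + 2·e^(−1.7228) + 2·e^(−2.5446) + 3·e^(−2.8812) = 2.0000 + 0.97093 + 0.35713 + 0.15701 + 0.16820 = 3.6533.
F = −kT ln Z = −0.101 × ln(3.6533) = −0.101 × 1.2956 = -0.131 eV.

-0.131 eV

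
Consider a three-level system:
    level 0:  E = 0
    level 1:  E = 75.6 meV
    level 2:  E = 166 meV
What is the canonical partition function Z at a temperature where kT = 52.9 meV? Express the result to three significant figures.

Eᵢ/kT = 0, 1.4291, 3.1380.
Z = Σ e^(−Eᵢ/kT) = e^(−0) + e^(−1.4291) + e^(−3.1380) = 1.0000 + 0.23952 + 0.043369 = 1.2829.

Z = 1.28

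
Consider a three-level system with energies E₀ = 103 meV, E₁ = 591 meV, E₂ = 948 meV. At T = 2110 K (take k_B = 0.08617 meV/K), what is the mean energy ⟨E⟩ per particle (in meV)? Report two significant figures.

k_BT = 0.08617 × 2110 K = 181.8 meV.
Eᵢ/kT = 0.5666, 3.251, 5.215.
Z = Σ e^(−Eᵢ/kT) = e^(−0.5666) + e^(−3.251) + e^(−5.215) = 0.5675 + 0.03874 + 0.005434 = 0.6117.
⟨E⟩ = Σ Eᵢ e^(−Eᵢ/kT) / Z = (103·0.5675 + 591·0.03874 + 948·0.005434) / 0.6117 = 140 meV.

140 meV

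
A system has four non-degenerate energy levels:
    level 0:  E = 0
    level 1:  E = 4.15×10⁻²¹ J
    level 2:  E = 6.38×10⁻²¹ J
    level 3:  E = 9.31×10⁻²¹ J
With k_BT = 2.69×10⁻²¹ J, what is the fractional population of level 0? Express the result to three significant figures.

Eᵢ/kT = 0, 1.5428, 2.3717, 3.4610.
Z = Σ e^(−Eᵢ/kT) = e^(−0) + e^(−1.5428) + e^(−2.3717) + e^(−3.4610) = 1.0000 + 0.21378 + 0.093322 + 0.031398 = 1.3385.
P₀ = e^(−E₀/kT) / Z = 1.0000/1.3385 = 0.747.

0.747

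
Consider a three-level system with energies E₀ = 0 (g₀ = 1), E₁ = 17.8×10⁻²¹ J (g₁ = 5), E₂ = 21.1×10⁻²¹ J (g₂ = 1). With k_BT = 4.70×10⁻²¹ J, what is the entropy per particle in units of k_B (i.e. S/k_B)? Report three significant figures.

0.544

Eᵢ/kT = 0, 3.7872, 4.4894.
Z = Σ gᵢe^(−Eᵢ/kT) = 1·e^(−0) + 5·e^(−3.7872) + 1·e^(−4.4894) = 1.0000 + 0.11329 + 0.011227 = 1.1245.
⟨E⟩ = Σ EᵢPᵢ = 2.0040 ×10⁻²¹ J.
S/k_B = ln Z + ⟨E⟩/kT = ln(1.1245) + 2.0040/4.70 = 0.11734 + 0.42638 = 0.544.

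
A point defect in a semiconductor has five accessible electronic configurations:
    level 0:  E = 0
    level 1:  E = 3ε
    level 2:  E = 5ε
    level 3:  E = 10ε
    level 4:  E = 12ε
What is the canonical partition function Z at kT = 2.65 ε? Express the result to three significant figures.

Z = 1.51

Eᵢ/kT = 0, 1.1321, 1.8868, 3.7736, 4.5283.
Z = Σ e^(−Eᵢ/kT) = e^(−0) + e^(−1.1321) + e^(−1.8868) + e^(−3.7736) + e^(−4.5283) = 1.0000 + 0.32236 + 0.15156 + 0.022969 + 0.010799 = 1.5077.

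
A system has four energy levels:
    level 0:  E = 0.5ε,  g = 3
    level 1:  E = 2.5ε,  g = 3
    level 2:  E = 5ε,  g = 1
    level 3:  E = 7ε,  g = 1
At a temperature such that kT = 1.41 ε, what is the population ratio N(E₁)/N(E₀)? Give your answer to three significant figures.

0.242

n₁/n₀ = (g₁/g₀) exp[−(E₁−E₀)/kT] = (3/3) × exp(−(2.0ε)/(1.41ε)) = (3/3) × exp(-1.4184) = 0.242.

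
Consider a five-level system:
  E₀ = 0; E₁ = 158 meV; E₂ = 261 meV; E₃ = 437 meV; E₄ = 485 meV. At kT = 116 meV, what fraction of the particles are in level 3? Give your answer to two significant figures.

Eᵢ/kT = 0, 1.362, 2.250, 3.767, 4.181.
Z = Σ e^(−Eᵢ/kT) = e^(−0) + e^(−1.362) + e^(−2.250) + e^(−3.767) + e^(−4.181) = 1.000 + 0.2561 + 0.1054 + 0.02312 + 0.01528 = 1.400.
P₃ = e^(−E₃/kT) / Z = 0.02312/1.400 = 0.017.

0.017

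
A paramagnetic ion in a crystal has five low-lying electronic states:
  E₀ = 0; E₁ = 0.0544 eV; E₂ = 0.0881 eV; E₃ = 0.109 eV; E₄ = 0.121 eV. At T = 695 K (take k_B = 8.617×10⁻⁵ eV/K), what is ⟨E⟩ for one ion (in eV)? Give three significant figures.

0.0394 eV

k_BT = 8.617×10⁻⁵ × 695 K = 0.059888 eV.
Eᵢ/kT = 0, 0.90836, 1.4711, 1.8201, 2.0204.
Z = Σ e^(−Eᵢ/kT) = e^(−0) + e^(−0.90836) + e^(−1.4711) + e^(−1.8201) + e^(−2.0204) = 1.0000 + 0.40318 + 0.22967 + 0.16201 + 0.13260 = 1.9275.
⟨E⟩ = Σ Eᵢ e^(−Eᵢ/kT) / Z = (0·1.0000 + 0.0544·0.40318 + 0.0881·0.22967 + 0.109·0.16201 + 0.121·0.13260) / 1.9275 = 0.0394 eV.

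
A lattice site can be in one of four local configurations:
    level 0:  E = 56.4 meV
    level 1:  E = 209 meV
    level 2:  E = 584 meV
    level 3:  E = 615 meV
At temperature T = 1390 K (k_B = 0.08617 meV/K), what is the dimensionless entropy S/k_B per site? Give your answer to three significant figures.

k_BT = 0.08617 × 1390 K = 119.78 meV.
Eᵢ/kT = 0.47086, 1.7449, 4.8756, 5.1344.
Z = Σ e^(−Eᵢ/kT) = e^(−0.47086) + e^(−1.7449) + e^(−4.8756) + e^(−5.1344) = 0.62446 + 0.17466 + 0.0076305 + 0.0058906 = 0.81264.
⟨E⟩ = Σ EᵢPᵢ = 98.201 meV.
S/k_B = ln Z + ⟨E⟩/kT = ln(0.81264) + 98.201/119.78 = -0.20747 + 0.81984 = 0.612.

0.612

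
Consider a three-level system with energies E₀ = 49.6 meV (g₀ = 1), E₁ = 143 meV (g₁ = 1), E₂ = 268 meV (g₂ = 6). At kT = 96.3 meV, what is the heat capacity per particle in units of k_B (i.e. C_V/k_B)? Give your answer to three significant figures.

Eᵢ/kT = 0.51506, 1.4849, 2.7830.
Z = Σ gᵢe^(−Eᵢ/kT) = 1·e^(−0.51506) + 1·e^(−1.4849) + 6·e^(−2.7830) = 0.59746 + 0.22652 + 0.37112 = 1.1951.
⟨E⟩ = 135.12 meV, ⟨E²⟩ = 27410 meV².
C_V/k_B = (⟨E²⟩ − ⟨E⟩²)/(kT)² = (27410 − 18257)/9273.7 = 0.987.

0.987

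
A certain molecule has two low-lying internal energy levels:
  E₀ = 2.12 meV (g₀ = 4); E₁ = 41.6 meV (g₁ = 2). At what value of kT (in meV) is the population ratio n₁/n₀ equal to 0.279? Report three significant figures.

67.7 meV

n₁/n₀ = (g₁/g₀) exp[−(E₁−E₀)/kT] = 0.279.
⇒ (E₁−E₀)/kT = ln((2/4)/0.279) = ln(1.7921) = 0.58339.
kT = 39.48 meV / 0.58339 = 67.7 meV.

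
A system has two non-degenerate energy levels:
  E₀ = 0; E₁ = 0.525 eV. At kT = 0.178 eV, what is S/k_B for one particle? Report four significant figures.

Eᵢ/kT = 0, 2.94944.
Z = Σ e^(−Eᵢ/kT) = e^(−0) + e^(−2.94944) = 1.00000 + 0.0523690 = 1.05237.
⟨E⟩ = Σ EᵢPᵢ = 0.0261255 eV.
S/k_B = ln Z + ⟨E⟩/kT = ln(1.05237) + 0.0261255/0.178 = 0.0510448 + 0.146772 = 0.1978.

0.1978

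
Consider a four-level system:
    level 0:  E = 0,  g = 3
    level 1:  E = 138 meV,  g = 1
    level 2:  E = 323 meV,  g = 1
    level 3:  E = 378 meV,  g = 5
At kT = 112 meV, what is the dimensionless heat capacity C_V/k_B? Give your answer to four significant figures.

0.7145

Eᵢ/kT = 0, 1.23214, 2.88393, 3.37500.
Z = Σ gᵢe^(−Eᵢ/kT) = 3·e^(−0) + 1·e^(−1.23214) + 1·e^(−2.88393) + 5·e^(−3.37500) = 3.00000 + 0.291668 + 0.0559146 + 0.171091 = 3.51867.
⟨E⟩ = 34.9516 meV, ⟨E²⟩ = 10184.0 meV².
C_V/k_B = (⟨E²⟩ − ⟨E⟩²)/(kT)² = (10184.0 − 1221.61)/12544.0 = 0.7145.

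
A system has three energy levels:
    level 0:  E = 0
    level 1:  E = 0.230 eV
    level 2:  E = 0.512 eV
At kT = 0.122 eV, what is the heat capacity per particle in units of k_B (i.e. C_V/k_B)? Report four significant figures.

0.5998

Eᵢ/kT = 0, 1.88525, 4.19672.
Z = Σ e^(−Eᵢ/kT) = e^(−0) + e^(−1.88525) + e^(−4.19672) = 1.00000 + 0.151791 + 0.0150448 = 1.16684.
⟨E⟩ = 0.0365216 eV, ⟨E²⟩ = 0.0102616 eV².
C_V/k_B = (⟨E²⟩ − ⟨E⟩²)/(kT)² = (0.0102616 − 0.00133383)/0.0148840 = 0.5998.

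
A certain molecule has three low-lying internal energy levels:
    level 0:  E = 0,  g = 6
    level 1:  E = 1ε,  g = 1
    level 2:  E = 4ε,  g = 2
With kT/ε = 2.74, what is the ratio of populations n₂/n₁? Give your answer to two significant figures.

n₂/n₁ = (g₂/g₁) exp[−(E₂−E₁)/kT] = (2/1) × exp(−(3ε)/(2.74ε)) = (2/1) × exp(-1.095) = 0.67.

0.67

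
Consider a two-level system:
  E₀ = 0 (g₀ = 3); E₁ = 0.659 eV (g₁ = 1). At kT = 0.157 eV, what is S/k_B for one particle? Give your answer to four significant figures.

1.125

Eᵢ/kT = 0, 4.19745.
Z = Σ gᵢe^(−Eᵢ/kT) = 3·e^(−0) + 1·e^(−4.19745) = 3.00000 + 0.0150339 = 3.01503.
⟨E⟩ = Σ EᵢPᵢ = 0.00328598 eV.
S/k_B = ln Z + ⟨E⟩/kT = ln(3.01503) + 0.00328598/0.157 = 1.10361 + 0.0209298 = 1.125.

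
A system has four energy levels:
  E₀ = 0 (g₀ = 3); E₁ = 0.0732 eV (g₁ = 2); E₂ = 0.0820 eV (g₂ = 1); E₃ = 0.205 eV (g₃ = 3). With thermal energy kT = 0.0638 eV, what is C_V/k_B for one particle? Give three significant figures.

0.496

Eᵢ/kT = 0, 1.1473, 1.2853, 3.2132.
Z = Σ gᵢe^(−Eᵢ/kT) = 3·e^(−0) + 2·e^(−1.1473) + 1·e^(−1.2853) + 3·e^(−3.2132) = 3.0000 + 0.63499 + 0.27657 + 0.12068 = 4.0322.
⟨E⟩ = 0.023287 eV, ⟨E²⟩ = 0.0025628 eV².
C_V/k_B = (⟨E²⟩ − ⟨E⟩²)/(kT)² = (0.0025628 − 0.00054228)/0.0040704 = 0.496.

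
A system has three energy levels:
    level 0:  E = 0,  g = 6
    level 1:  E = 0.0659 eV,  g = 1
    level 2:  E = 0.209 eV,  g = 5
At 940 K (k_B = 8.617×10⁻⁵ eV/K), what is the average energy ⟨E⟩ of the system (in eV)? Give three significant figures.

0.0159 eV

k_BT = 8.617×10⁻⁵ × 940 K = 0.081000 eV.
Eᵢ/kT = 0, 0.81358, 2.5802.
Z = Σ gᵢe^(−Eᵢ/kT) = 6·e^(−0) + 1·e^(−0.81358) + 5·e^(−2.5802) = 6.0000 + 0.44327 + 0.37879 = 6.8221.
⟨E⟩ = Σ Eᵢ gᵢe^(−Eᵢ/kT) / Z = (0·6.0000 + 0.0659·0.44327 + 0.209·0.37879) / 6.8221 = 0.0159 eV.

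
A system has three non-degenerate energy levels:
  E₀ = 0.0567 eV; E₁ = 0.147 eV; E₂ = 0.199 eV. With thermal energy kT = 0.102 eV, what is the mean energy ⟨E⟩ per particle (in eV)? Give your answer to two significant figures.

Eᵢ/kT = 0.5559, 1.441, 1.951.
Z = Σ e^(−Eᵢ/kT) = e^(−0.5559) + e^(−1.441) + e^(−1.951) = 0.5736 + 0.2367 + 0.1421 = 0.9524.
⟨E⟩ = Σ Eᵢ e^(−Eᵢ/kT) / Z = (0.0567·0.5736 + 0.147·0.2367 + 0.199·0.1421) / 0.9524 = 0.10 eV.

0.10 eV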